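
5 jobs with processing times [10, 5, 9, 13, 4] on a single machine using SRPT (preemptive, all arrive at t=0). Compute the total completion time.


Since all jobs arrive at t=0, SRPT equals SPT ordering.
SPT order: [4, 5, 9, 10, 13]
Completion times:
  Job 1: p=4, C=4
  Job 2: p=5, C=9
  Job 3: p=9, C=18
  Job 4: p=10, C=28
  Job 5: p=13, C=41
Total completion time = 4 + 9 + 18 + 28 + 41 = 100

100


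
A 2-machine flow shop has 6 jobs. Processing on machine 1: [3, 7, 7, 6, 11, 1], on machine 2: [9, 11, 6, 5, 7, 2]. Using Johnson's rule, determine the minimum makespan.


Apply Johnson's rule:
  Group 1 (a <= b): [(6, 1, 2), (1, 3, 9), (2, 7, 11)]
  Group 2 (a > b): [(5, 11, 7), (3, 7, 6), (4, 6, 5)]
Optimal job order: [6, 1, 2, 5, 3, 4]
Schedule:
  Job 6: M1 done at 1, M2 done at 3
  Job 1: M1 done at 4, M2 done at 13
  Job 2: M1 done at 11, M2 done at 24
  Job 5: M1 done at 22, M2 done at 31
  Job 3: M1 done at 29, M2 done at 37
  Job 4: M1 done at 35, M2 done at 42
Makespan = 42

42


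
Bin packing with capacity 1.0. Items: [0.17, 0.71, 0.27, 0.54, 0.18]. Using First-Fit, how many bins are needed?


Place items sequentially using First-Fit:
  Item 0.17 -> new Bin 1
  Item 0.71 -> Bin 1 (now 0.88)
  Item 0.27 -> new Bin 2
  Item 0.54 -> Bin 2 (now 0.81)
  Item 0.18 -> Bin 2 (now 0.99)
Total bins used = 2

2


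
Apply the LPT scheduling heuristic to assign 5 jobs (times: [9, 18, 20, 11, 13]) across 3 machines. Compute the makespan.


Sort jobs in decreasing order (LPT): [20, 18, 13, 11, 9]
Assign each job to the least loaded machine:
  Machine 1: jobs [20], load = 20
  Machine 2: jobs [18, 9], load = 27
  Machine 3: jobs [13, 11], load = 24
Makespan = max load = 27

27


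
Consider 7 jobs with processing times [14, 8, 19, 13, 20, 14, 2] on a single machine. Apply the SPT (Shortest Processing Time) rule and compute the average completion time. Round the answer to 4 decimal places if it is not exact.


Sort jobs by processing time (SPT order): [2, 8, 13, 14, 14, 19, 20]
Compute completion times sequentially:
  Job 1: processing = 2, completes at 2
  Job 2: processing = 8, completes at 10
  Job 3: processing = 13, completes at 23
  Job 4: processing = 14, completes at 37
  Job 5: processing = 14, completes at 51
  Job 6: processing = 19, completes at 70
  Job 7: processing = 20, completes at 90
Sum of completion times = 283
Average completion time = 283/7 = 40.4286

40.4286


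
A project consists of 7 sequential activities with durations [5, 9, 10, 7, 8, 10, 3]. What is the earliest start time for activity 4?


Activity 4 starts after activities 1 through 3 complete.
Predecessor durations: [5, 9, 10]
ES = 5 + 9 + 10 = 24

24


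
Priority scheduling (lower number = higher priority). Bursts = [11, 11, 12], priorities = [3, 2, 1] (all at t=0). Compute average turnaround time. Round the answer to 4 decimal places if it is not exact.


Sort by priority (ascending = highest first):
Order: [(1, 12), (2, 11), (3, 11)]
Completion times:
  Priority 1, burst=12, C=12
  Priority 2, burst=11, C=23
  Priority 3, burst=11, C=34
Average turnaround = 69/3 = 23.0

23.0


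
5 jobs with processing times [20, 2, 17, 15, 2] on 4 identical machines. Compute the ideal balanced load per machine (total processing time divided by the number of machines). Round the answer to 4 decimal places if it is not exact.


Total processing time = 20 + 2 + 17 + 15 + 2 = 56
Number of machines = 4
Ideal balanced load = 56 / 4 = 14.0

14.0


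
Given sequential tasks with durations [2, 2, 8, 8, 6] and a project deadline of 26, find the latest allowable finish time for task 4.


LF(activity 4) = deadline - sum of successor durations
Successors: activities 5 through 5 with durations [6]
Sum of successor durations = 6
LF = 26 - 6 = 20

20


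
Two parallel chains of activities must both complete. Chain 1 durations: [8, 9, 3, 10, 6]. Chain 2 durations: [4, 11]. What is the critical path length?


Path A total = 8 + 9 + 3 + 10 + 6 = 36
Path B total = 4 + 11 = 15
Critical path = longest path = max(36, 15) = 36

36


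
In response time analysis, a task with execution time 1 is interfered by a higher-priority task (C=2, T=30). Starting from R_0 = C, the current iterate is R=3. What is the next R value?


R_next = C + ceil(R_prev / T_hp) * C_hp
ceil(3 / 30) = ceil(0.1) = 1
Interference = 1 * 2 = 2
R_next = 1 + 2 = 3
R_next = R_prev, so the iteration has converged (response time = 3).

3


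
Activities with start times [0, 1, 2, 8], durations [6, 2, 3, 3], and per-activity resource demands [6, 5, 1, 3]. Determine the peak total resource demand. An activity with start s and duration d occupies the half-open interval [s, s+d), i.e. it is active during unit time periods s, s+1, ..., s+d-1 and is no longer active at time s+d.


Each activity i is active on [start_i, start_i + duration_i).
Compute total resource usage per time slot:
  t=0: active resources = [6], total = 6
  t=1: active resources = [6, 5], total = 11
  t=2: active resources = [6, 5, 1], total = 12
  t=3: active resources = [6, 1], total = 7
  t=4: active resources = [6, 1], total = 7
  t=5: active resources = [6], total = 6
  t=6: active resources = [], total = 0
  t=7: active resources = [], total = 0
  t=8: active resources = [3], total = 3
  t=9: active resources = [3], total = 3
  t=10: active resources = [3], total = 3
Peak resource demand = 12

12


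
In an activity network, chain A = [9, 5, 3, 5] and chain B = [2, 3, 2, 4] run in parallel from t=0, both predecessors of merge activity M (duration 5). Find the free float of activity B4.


ES(B4) = sum of predecessors on chain B = 7
EF(B4) = ES + duration = 7 + 4 = 11
Successor of B4 is M. ES(M) = max(sum(A), sum(B)) = max(22, 11) = 22
Free float = ES(successor) - EF(current) = 22 - 11 = 11

11


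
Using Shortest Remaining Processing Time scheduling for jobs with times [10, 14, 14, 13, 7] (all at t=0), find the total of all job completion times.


Since all jobs arrive at t=0, SRPT equals SPT ordering.
SPT order: [7, 10, 13, 14, 14]
Completion times:
  Job 1: p=7, C=7
  Job 2: p=10, C=17
  Job 3: p=13, C=30
  Job 4: p=14, C=44
  Job 5: p=14, C=58
Total completion time = 7 + 17 + 30 + 44 + 58 = 156

156


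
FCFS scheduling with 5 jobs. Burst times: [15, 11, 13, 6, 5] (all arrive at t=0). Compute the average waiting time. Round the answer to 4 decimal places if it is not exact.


FCFS order (as given): [15, 11, 13, 6, 5]
Waiting times:
  Job 1: wait = 0
  Job 2: wait = 15
  Job 3: wait = 26
  Job 4: wait = 39
  Job 5: wait = 45
Sum of waiting times = 125
Average waiting time = 125/5 = 25.0

25.0


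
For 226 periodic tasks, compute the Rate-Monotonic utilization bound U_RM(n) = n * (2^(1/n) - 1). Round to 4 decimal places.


Compute 2^(1/226) = 1.0030717310
Subtract 1: 1.0030717310 - 1 = 0.0030717310
Multiply by n: 226 * 0.0030717310 = 0.6942112060
Round to 4 dp: 0.6942

0.6942


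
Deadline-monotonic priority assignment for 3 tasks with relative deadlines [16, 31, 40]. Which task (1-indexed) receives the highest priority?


Sort tasks by relative deadline (ascending):
  Task 1: deadline = 16
  Task 2: deadline = 31
  Task 3: deadline = 40
Priority order (highest first): [1, 2, 3]
Highest priority task = 1

1


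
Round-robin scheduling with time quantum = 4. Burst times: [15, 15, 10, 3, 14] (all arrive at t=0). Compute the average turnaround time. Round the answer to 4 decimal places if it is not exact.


Time quantum = 4
Execution trace:
  J1 runs 4 units, time = 4
  J2 runs 4 units, time = 8
  J3 runs 4 units, time = 12
  J4 runs 3 units, time = 15
  J5 runs 4 units, time = 19
  J1 runs 4 units, time = 23
  J2 runs 4 units, time = 27
  J3 runs 4 units, time = 31
  J5 runs 4 units, time = 35
  J1 runs 4 units, time = 39
  J2 runs 4 units, time = 43
  J3 runs 2 units, time = 45
  J5 runs 4 units, time = 49
  J1 runs 3 units, time = 52
  J2 runs 3 units, time = 55
  J5 runs 2 units, time = 57
Finish times: [52, 55, 45, 15, 57]
Average turnaround = 224/5 = 44.8

44.8


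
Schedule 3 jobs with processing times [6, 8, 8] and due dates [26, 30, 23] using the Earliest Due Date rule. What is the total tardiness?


Sort by due date (EDD order): [(8, 23), (6, 26), (8, 30)]
Compute completion times and tardiness:
  Job 1: p=8, d=23, C=8, tardiness=max(0,8-23)=0
  Job 2: p=6, d=26, C=14, tardiness=max(0,14-26)=0
  Job 3: p=8, d=30, C=22, tardiness=max(0,22-30)=0
Total tardiness = 0

0


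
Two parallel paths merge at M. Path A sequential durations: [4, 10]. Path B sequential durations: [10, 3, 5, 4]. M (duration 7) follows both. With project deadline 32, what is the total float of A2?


Forward pass: ES(A2) = sum of predecessors on chain A = 4
EF = ES + duration = 4 + 10 = 14
Backward pass: LF(M) = deadline = 32; LS(M) = 32 - 7 = 25
LF(A2) = LS(M) - sum(successors on chain A) = 25 - 0 = 25
LS = LF - duration = 25 - 10 = 15
Total float = LS - ES = 15 - 4 = 11

11


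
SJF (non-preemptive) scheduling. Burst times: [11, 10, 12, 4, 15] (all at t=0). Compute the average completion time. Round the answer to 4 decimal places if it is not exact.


SJF order (ascending): [4, 10, 11, 12, 15]
Completion times:
  Job 1: burst=4, C=4
  Job 2: burst=10, C=14
  Job 3: burst=11, C=25
  Job 4: burst=12, C=37
  Job 5: burst=15, C=52
Average completion = 132/5 = 26.4

26.4


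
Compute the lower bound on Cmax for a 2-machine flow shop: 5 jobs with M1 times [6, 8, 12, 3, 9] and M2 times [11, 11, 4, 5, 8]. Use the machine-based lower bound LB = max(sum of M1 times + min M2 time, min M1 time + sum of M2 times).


LB1 = sum(M1 times) + min(M2 times) = 38 + 4 = 42
LB2 = min(M1 times) + sum(M2 times) = 3 + 39 = 42
Lower bound = max(LB1, LB2) = max(42, 42) = 42

42


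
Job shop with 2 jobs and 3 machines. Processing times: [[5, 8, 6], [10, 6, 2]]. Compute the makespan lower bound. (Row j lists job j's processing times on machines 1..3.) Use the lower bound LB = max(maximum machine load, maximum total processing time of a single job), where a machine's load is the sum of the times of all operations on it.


Machine loads:
  Machine 1: 5 + 10 = 15
  Machine 2: 8 + 6 = 14
  Machine 3: 6 + 2 = 8
Max machine load = 15
Job totals:
  Job 1: 19
  Job 2: 18
Max job total = 19
Lower bound = max(15, 19) = 19

19


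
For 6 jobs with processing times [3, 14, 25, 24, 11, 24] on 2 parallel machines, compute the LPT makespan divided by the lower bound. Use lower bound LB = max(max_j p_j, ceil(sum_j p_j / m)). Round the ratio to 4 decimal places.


LPT order: [25, 24, 24, 14, 11, 3]
Machine loads after assignment: [50, 51]
LPT makespan = 51
Lower bound = max(max_job, ceil(total/2)) = max(25, 51) = 51
Ratio = 51 / 51 = 1.0

1.0


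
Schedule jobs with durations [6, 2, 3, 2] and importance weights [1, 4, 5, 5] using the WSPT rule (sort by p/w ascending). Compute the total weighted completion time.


Compute p/w ratios and sort ascending (WSPT): [(2, 5), (2, 4), (3, 5), (6, 1)]
Compute weighted completion times:
  Job (p=2,w=5): C=2, w*C=5*2=10
  Job (p=2,w=4): C=4, w*C=4*4=16
  Job (p=3,w=5): C=7, w*C=5*7=35
  Job (p=6,w=1): C=13, w*C=1*13=13
Total weighted completion time = 74

74


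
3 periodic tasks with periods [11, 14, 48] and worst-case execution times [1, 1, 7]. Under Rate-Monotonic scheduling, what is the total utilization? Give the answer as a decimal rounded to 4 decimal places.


Compute individual utilizations (exact fractions):
  Task 1: C/T = 1/11 (approx. 0.0909)
  Task 2: C/T = 1/14 (approx. 0.0714)
  Task 3: C/T = 7/48 (approx. 0.1458)
Total utilization U = 1/11 + 1/14 + 7/48 = 1139/3696
Rounded to 4 decimal places: U = 0.3082
RM (Liu & Layland) bound for 3 tasks = 0.779763; compare with U = 1139/3696 (approx. 0.308171)
U <= bound, so schedulable by RM sufficient condition.

0.3082


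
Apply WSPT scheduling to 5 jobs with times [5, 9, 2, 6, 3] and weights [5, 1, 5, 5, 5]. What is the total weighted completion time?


Compute p/w ratios and sort ascending (WSPT): [(2, 5), (3, 5), (5, 5), (6, 5), (9, 1)]
Compute weighted completion times:
  Job (p=2,w=5): C=2, w*C=5*2=10
  Job (p=3,w=5): C=5, w*C=5*5=25
  Job (p=5,w=5): C=10, w*C=5*10=50
  Job (p=6,w=5): C=16, w*C=5*16=80
  Job (p=9,w=1): C=25, w*C=1*25=25
Total weighted completion time = 190

190


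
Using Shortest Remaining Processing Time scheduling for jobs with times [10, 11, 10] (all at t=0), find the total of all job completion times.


Since all jobs arrive at t=0, SRPT equals SPT ordering.
SPT order: [10, 10, 11]
Completion times:
  Job 1: p=10, C=10
  Job 2: p=10, C=20
  Job 3: p=11, C=31
Total completion time = 10 + 20 + 31 = 61

61


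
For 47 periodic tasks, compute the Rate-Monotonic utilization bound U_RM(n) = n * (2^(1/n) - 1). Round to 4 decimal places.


Compute 2^(1/47) = 1.0148570979
Subtract 1: 1.0148570979 - 1 = 0.0148570979
Multiply by n: 47 * 0.0148570979 = 0.6982836013
Round to 4 dp: 0.6983

0.6983


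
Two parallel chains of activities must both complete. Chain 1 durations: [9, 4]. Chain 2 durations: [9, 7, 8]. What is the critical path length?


Path A total = 9 + 4 = 13
Path B total = 9 + 7 + 8 = 24
Critical path = longest path = max(13, 24) = 24

24


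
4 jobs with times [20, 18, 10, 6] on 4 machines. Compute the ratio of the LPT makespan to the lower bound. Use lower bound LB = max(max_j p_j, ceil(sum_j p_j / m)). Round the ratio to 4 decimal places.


LPT order: [20, 18, 10, 6]
Machine loads after assignment: [20, 18, 10, 6]
LPT makespan = 20
Lower bound = max(max_job, ceil(total/4)) = max(20, 14) = 20
Ratio = 20 / 20 = 1.0

1.0


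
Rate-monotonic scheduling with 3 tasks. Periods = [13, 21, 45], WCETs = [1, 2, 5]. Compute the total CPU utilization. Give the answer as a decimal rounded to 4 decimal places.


Compute individual utilizations (exact fractions):
  Task 1: C/T = 1/13 (approx. 0.0769)
  Task 2: C/T = 2/21 (approx. 0.0952)
  Task 3: C/T = 5/45 = 1/9 (approx. 0.1111)
Total utilization U = 1/13 + 2/21 + 1/9 = 232/819
Rounded to 4 decimal places: U = 0.2833
RM (Liu & Layland) bound for 3 tasks = 0.779763; compare with U = 232/819 (approx. 0.283272)
U <= bound, so schedulable by RM sufficient condition.

0.2833


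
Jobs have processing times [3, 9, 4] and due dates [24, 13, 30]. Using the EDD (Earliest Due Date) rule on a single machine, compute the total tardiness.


Sort by due date (EDD order): [(9, 13), (3, 24), (4, 30)]
Compute completion times and tardiness:
  Job 1: p=9, d=13, C=9, tardiness=max(0,9-13)=0
  Job 2: p=3, d=24, C=12, tardiness=max(0,12-24)=0
  Job 3: p=4, d=30, C=16, tardiness=max(0,16-30)=0
Total tardiness = 0

0


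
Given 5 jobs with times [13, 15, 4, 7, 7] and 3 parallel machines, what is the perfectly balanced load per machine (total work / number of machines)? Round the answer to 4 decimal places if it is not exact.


Total processing time = 13 + 15 + 4 + 7 + 7 = 46
Number of machines = 3
Ideal balanced load = 46 / 3 = 15.3333

15.3333


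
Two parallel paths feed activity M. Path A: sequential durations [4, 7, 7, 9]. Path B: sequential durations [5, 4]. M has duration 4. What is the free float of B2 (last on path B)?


ES(B2) = sum of predecessors on chain B = 5
EF(B2) = ES + duration = 5 + 4 = 9
Successor of B2 is M. ES(M) = max(sum(A), sum(B)) = max(27, 9) = 27
Free float = ES(successor) - EF(current) = 27 - 9 = 18

18


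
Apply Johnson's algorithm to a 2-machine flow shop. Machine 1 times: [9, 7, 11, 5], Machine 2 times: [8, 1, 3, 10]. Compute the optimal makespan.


Apply Johnson's rule:
  Group 1 (a <= b): [(4, 5, 10)]
  Group 2 (a > b): [(1, 9, 8), (3, 11, 3), (2, 7, 1)]
Optimal job order: [4, 1, 3, 2]
Schedule:
  Job 4: M1 done at 5, M2 done at 15
  Job 1: M1 done at 14, M2 done at 23
  Job 3: M1 done at 25, M2 done at 28
  Job 2: M1 done at 32, M2 done at 33
Makespan = 33

33


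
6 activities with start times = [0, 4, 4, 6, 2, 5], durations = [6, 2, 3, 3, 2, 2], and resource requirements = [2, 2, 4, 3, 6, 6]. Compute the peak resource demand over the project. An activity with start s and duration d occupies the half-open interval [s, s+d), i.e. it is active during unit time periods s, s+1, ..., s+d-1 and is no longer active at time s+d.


Each activity i is active on [start_i, start_i + duration_i).
Compute total resource usage per time slot:
  t=0: active resources = [2], total = 2
  t=1: active resources = [2], total = 2
  t=2: active resources = [2, 6], total = 8
  t=3: active resources = [2, 6], total = 8
  t=4: active resources = [2, 2, 4], total = 8
  t=5: active resources = [2, 2, 4, 6], total = 14
  t=6: active resources = [4, 3, 6], total = 13
  t=7: active resources = [3], total = 3
  t=8: active resources = [3], total = 3
Peak resource demand = 14

14


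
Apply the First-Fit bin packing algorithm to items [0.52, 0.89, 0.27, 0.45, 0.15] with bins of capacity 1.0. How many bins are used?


Place items sequentially using First-Fit:
  Item 0.52 -> new Bin 1
  Item 0.89 -> new Bin 2
  Item 0.27 -> Bin 1 (now 0.79)
  Item 0.45 -> new Bin 3
  Item 0.15 -> Bin 1 (now 0.94)
Total bins used = 3

3


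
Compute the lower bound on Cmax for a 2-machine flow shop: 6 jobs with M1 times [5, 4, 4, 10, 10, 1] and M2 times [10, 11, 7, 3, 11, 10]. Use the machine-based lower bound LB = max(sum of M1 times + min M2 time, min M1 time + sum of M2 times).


LB1 = sum(M1 times) + min(M2 times) = 34 + 3 = 37
LB2 = min(M1 times) + sum(M2 times) = 1 + 52 = 53
Lower bound = max(LB1, LB2) = max(37, 53) = 53

53


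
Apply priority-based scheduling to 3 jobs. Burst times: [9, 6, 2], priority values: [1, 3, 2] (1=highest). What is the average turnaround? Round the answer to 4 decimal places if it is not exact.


Sort by priority (ascending = highest first):
Order: [(1, 9), (2, 2), (3, 6)]
Completion times:
  Priority 1, burst=9, C=9
  Priority 2, burst=2, C=11
  Priority 3, burst=6, C=17
Average turnaround = 37/3 = 12.3333

12.3333


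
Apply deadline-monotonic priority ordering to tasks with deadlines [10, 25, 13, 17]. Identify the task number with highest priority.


Sort tasks by relative deadline (ascending):
  Task 1: deadline = 10
  Task 3: deadline = 13
  Task 4: deadline = 17
  Task 2: deadline = 25
Priority order (highest first): [1, 3, 4, 2]
Highest priority task = 1

1


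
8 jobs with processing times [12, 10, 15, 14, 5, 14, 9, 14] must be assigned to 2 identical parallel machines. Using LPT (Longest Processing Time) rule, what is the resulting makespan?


Sort jobs in decreasing order (LPT): [15, 14, 14, 14, 12, 10, 9, 5]
Assign each job to the least loaded machine:
  Machine 1: jobs [15, 14, 10, 9], load = 48
  Machine 2: jobs [14, 14, 12, 5], load = 45
Makespan = max load = 48

48


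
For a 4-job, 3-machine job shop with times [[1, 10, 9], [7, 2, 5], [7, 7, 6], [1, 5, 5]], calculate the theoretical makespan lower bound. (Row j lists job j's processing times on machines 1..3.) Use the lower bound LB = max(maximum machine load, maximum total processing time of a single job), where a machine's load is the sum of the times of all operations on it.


Machine loads:
  Machine 1: 1 + 7 + 7 + 1 = 16
  Machine 2: 10 + 2 + 7 + 5 = 24
  Machine 3: 9 + 5 + 6 + 5 = 25
Max machine load = 25
Job totals:
  Job 1: 20
  Job 2: 14
  Job 3: 20
  Job 4: 11
Max job total = 20
Lower bound = max(25, 20) = 25

25


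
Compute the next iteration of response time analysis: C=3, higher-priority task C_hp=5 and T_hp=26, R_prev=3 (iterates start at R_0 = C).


R_next = C + ceil(R_prev / T_hp) * C_hp
ceil(3 / 26) = ceil(0.1154) = 1
Interference = 1 * 5 = 5
R_next = 3 + 5 = 8

8


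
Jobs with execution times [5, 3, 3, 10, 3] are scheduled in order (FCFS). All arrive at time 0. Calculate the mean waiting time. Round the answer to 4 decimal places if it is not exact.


FCFS order (as given): [5, 3, 3, 10, 3]
Waiting times:
  Job 1: wait = 0
  Job 2: wait = 5
  Job 3: wait = 8
  Job 4: wait = 11
  Job 5: wait = 21
Sum of waiting times = 45
Average waiting time = 45/5 = 9.0

9.0


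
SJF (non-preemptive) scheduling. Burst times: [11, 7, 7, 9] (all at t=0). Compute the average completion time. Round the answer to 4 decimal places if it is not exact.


SJF order (ascending): [7, 7, 9, 11]
Completion times:
  Job 1: burst=7, C=7
  Job 2: burst=7, C=14
  Job 3: burst=9, C=23
  Job 4: burst=11, C=34
Average completion = 78/4 = 19.5

19.5


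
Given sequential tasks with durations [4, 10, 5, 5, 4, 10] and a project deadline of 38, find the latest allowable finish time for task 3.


LF(activity 3) = deadline - sum of successor durations
Successors: activities 4 through 6 with durations [5, 4, 10]
Sum of successor durations = 19
LF = 38 - 19 = 19

19


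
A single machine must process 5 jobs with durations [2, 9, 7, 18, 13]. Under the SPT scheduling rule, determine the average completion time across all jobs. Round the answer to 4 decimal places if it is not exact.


Sort jobs by processing time (SPT order): [2, 7, 9, 13, 18]
Compute completion times sequentially:
  Job 1: processing = 2, completes at 2
  Job 2: processing = 7, completes at 9
  Job 3: processing = 9, completes at 18
  Job 4: processing = 13, completes at 31
  Job 5: processing = 18, completes at 49
Sum of completion times = 109
Average completion time = 109/5 = 21.8

21.8


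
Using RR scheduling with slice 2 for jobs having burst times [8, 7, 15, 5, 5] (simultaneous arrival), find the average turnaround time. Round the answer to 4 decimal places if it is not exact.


Time quantum = 2
Execution trace:
  J1 runs 2 units, time = 2
  J2 runs 2 units, time = 4
  J3 runs 2 units, time = 6
  J4 runs 2 units, time = 8
  J5 runs 2 units, time = 10
  J1 runs 2 units, time = 12
  J2 runs 2 units, time = 14
  J3 runs 2 units, time = 16
  J4 runs 2 units, time = 18
  J5 runs 2 units, time = 20
  J1 runs 2 units, time = 22
  J2 runs 2 units, time = 24
  J3 runs 2 units, time = 26
  J4 runs 1 units, time = 27
  J5 runs 1 units, time = 28
  J1 runs 2 units, time = 30
  J2 runs 1 units, time = 31
  J3 runs 2 units, time = 33
  J3 runs 2 units, time = 35
  J3 runs 2 units, time = 37
  J3 runs 2 units, time = 39
  J3 runs 1 units, time = 40
Finish times: [30, 31, 40, 27, 28]
Average turnaround = 156/5 = 31.2

31.2


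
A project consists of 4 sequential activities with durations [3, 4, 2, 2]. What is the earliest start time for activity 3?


Activity 3 starts after activities 1 through 2 complete.
Predecessor durations: [3, 4]
ES = 3 + 4 = 7

7


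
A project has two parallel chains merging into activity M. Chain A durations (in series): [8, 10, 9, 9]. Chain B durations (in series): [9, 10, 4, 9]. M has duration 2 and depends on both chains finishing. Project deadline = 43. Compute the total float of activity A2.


Forward pass: ES(A2) = sum of predecessors on chain A = 8
EF = ES + duration = 8 + 10 = 18
Backward pass: LF(M) = deadline = 43; LS(M) = 43 - 2 = 41
LF(A2) = LS(M) - sum(successors on chain A) = 41 - 18 = 23
LS = LF - duration = 23 - 10 = 13
Total float = LS - ES = 13 - 8 = 5

5


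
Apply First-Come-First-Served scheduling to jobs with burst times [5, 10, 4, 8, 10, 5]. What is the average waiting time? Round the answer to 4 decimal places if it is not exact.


FCFS order (as given): [5, 10, 4, 8, 10, 5]
Waiting times:
  Job 1: wait = 0
  Job 2: wait = 5
  Job 3: wait = 15
  Job 4: wait = 19
  Job 5: wait = 27
  Job 6: wait = 37
Sum of waiting times = 103
Average waiting time = 103/6 = 17.1667

17.1667


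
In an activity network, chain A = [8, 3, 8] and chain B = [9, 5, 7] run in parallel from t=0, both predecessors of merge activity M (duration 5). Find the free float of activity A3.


ES(A3) = sum of predecessors on chain A = 11
EF(A3) = ES + duration = 11 + 8 = 19
Successor of A3 is M. ES(M) = max(sum(A), sum(B)) = max(19, 21) = 21
Free float = ES(successor) - EF(current) = 21 - 19 = 2

2


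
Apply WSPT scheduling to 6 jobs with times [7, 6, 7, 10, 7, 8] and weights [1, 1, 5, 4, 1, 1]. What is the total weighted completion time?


Compute p/w ratios and sort ascending (WSPT): [(7, 5), (10, 4), (6, 1), (7, 1), (7, 1), (8, 1)]
Compute weighted completion times:
  Job (p=7,w=5): C=7, w*C=5*7=35
  Job (p=10,w=4): C=17, w*C=4*17=68
  Job (p=6,w=1): C=23, w*C=1*23=23
  Job (p=7,w=1): C=30, w*C=1*30=30
  Job (p=7,w=1): C=37, w*C=1*37=37
  Job (p=8,w=1): C=45, w*C=1*45=45
Total weighted completion time = 238

238


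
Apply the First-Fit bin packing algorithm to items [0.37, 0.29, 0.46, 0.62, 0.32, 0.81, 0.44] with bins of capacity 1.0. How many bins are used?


Place items sequentially using First-Fit:
  Item 0.37 -> new Bin 1
  Item 0.29 -> Bin 1 (now 0.66)
  Item 0.46 -> new Bin 2
  Item 0.62 -> new Bin 3
  Item 0.32 -> Bin 1 (now 0.98)
  Item 0.81 -> new Bin 4
  Item 0.44 -> Bin 2 (now 0.9)
Total bins used = 4

4


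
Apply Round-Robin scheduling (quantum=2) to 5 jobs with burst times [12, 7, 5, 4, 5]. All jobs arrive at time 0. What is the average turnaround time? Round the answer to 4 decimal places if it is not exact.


Time quantum = 2
Execution trace:
  J1 runs 2 units, time = 2
  J2 runs 2 units, time = 4
  J3 runs 2 units, time = 6
  J4 runs 2 units, time = 8
  J5 runs 2 units, time = 10
  J1 runs 2 units, time = 12
  J2 runs 2 units, time = 14
  J3 runs 2 units, time = 16
  J4 runs 2 units, time = 18
  J5 runs 2 units, time = 20
  J1 runs 2 units, time = 22
  J2 runs 2 units, time = 24
  J3 runs 1 units, time = 25
  J5 runs 1 units, time = 26
  J1 runs 2 units, time = 28
  J2 runs 1 units, time = 29
  J1 runs 2 units, time = 31
  J1 runs 2 units, time = 33
Finish times: [33, 29, 25, 18, 26]
Average turnaround = 131/5 = 26.2

26.2


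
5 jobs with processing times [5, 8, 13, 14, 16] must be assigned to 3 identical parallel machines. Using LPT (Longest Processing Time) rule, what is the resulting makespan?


Sort jobs in decreasing order (LPT): [16, 14, 13, 8, 5]
Assign each job to the least loaded machine:
  Machine 1: jobs [16], load = 16
  Machine 2: jobs [14, 5], load = 19
  Machine 3: jobs [13, 8], load = 21
Makespan = max load = 21

21


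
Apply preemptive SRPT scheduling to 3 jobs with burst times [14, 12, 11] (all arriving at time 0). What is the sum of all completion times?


Since all jobs arrive at t=0, SRPT equals SPT ordering.
SPT order: [11, 12, 14]
Completion times:
  Job 1: p=11, C=11
  Job 2: p=12, C=23
  Job 3: p=14, C=37
Total completion time = 11 + 23 + 37 = 71

71


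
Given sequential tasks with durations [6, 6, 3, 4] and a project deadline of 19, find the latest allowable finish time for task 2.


LF(activity 2) = deadline - sum of successor durations
Successors: activities 3 through 4 with durations [3, 4]
Sum of successor durations = 7
LF = 19 - 7 = 12

12


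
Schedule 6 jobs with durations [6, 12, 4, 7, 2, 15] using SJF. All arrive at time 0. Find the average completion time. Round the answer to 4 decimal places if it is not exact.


SJF order (ascending): [2, 4, 6, 7, 12, 15]
Completion times:
  Job 1: burst=2, C=2
  Job 2: burst=4, C=6
  Job 3: burst=6, C=12
  Job 4: burst=7, C=19
  Job 5: burst=12, C=31
  Job 6: burst=15, C=46
Average completion = 116/6 = 19.3333

19.3333


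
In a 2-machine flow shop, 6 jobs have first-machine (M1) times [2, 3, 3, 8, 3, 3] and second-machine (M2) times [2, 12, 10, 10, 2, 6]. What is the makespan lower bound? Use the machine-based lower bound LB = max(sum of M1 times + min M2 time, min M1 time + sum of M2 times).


LB1 = sum(M1 times) + min(M2 times) = 22 + 2 = 24
LB2 = min(M1 times) + sum(M2 times) = 2 + 42 = 44
Lower bound = max(LB1, LB2) = max(24, 44) = 44

44


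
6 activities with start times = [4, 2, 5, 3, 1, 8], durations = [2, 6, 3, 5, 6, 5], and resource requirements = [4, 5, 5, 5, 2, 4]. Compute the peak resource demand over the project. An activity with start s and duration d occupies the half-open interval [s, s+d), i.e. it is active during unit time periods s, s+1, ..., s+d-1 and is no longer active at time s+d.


Each activity i is active on [start_i, start_i + duration_i).
Compute total resource usage per time slot:
  t=0: active resources = [], total = 0
  t=1: active resources = [2], total = 2
  t=2: active resources = [5, 2], total = 7
  t=3: active resources = [5, 5, 2], total = 12
  t=4: active resources = [4, 5, 5, 2], total = 16
  t=5: active resources = [4, 5, 5, 5, 2], total = 21
  t=6: active resources = [5, 5, 5, 2], total = 17
  t=7: active resources = [5, 5, 5], total = 15
  t=8: active resources = [4], total = 4
  t=9: active resources = [4], total = 4
  t=10: active resources = [4], total = 4
  t=11: active resources = [4], total = 4
  t=12: active resources = [4], total = 4
Peak resource demand = 21

21


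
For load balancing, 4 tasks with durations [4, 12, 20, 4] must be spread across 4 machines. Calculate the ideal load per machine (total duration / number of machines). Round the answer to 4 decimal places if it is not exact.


Total processing time = 4 + 12 + 20 + 4 = 40
Number of machines = 4
Ideal balanced load = 40 / 4 = 10.0

10.0


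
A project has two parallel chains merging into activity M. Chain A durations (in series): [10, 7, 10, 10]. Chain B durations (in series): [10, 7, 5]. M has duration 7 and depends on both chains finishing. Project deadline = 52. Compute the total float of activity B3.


Forward pass: ES(B3) = sum of predecessors on chain B = 17
EF = ES + duration = 17 + 5 = 22
Backward pass: LF(M) = deadline = 52; LS(M) = 52 - 7 = 45
LF(B3) = LS(M) - sum(successors on chain B) = 45 - 0 = 45
LS = LF - duration = 45 - 5 = 40
Total float = LS - ES = 40 - 17 = 23

23


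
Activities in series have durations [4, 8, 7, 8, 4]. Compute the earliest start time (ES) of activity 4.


Activity 4 starts after activities 1 through 3 complete.
Predecessor durations: [4, 8, 7]
ES = 4 + 8 + 7 = 19

19


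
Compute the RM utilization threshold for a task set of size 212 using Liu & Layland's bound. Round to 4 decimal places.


Compute 2^(1/212) = 1.0032749130
Subtract 1: 1.0032749130 - 1 = 0.0032749130
Multiply by n: 212 * 0.0032749130 = 0.6942815560
Round to 4 dp: 0.6943

0.6943


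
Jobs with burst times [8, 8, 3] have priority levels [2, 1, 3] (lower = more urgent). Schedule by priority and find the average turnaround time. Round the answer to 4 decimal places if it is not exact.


Sort by priority (ascending = highest first):
Order: [(1, 8), (2, 8), (3, 3)]
Completion times:
  Priority 1, burst=8, C=8
  Priority 2, burst=8, C=16
  Priority 3, burst=3, C=19
Average turnaround = 43/3 = 14.3333

14.3333


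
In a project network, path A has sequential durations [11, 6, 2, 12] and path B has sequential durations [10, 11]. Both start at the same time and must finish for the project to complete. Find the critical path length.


Path A total = 11 + 6 + 2 + 12 = 31
Path B total = 10 + 11 = 21
Critical path = longest path = max(31, 21) = 31

31


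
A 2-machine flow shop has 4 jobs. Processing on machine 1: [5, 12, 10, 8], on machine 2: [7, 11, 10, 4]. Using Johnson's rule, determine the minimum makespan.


Apply Johnson's rule:
  Group 1 (a <= b): [(1, 5, 7), (3, 10, 10)]
  Group 2 (a > b): [(2, 12, 11), (4, 8, 4)]
Optimal job order: [1, 3, 2, 4]
Schedule:
  Job 1: M1 done at 5, M2 done at 12
  Job 3: M1 done at 15, M2 done at 25
  Job 2: M1 done at 27, M2 done at 38
  Job 4: M1 done at 35, M2 done at 42
Makespan = 42

42


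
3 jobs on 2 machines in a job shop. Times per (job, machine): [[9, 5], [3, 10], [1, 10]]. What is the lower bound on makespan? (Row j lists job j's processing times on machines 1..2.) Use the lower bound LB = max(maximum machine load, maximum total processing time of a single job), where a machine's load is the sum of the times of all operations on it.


Machine loads:
  Machine 1: 9 + 3 + 1 = 13
  Machine 2: 5 + 10 + 10 = 25
Max machine load = 25
Job totals:
  Job 1: 14
  Job 2: 13
  Job 3: 11
Max job total = 14
Lower bound = max(25, 14) = 25

25


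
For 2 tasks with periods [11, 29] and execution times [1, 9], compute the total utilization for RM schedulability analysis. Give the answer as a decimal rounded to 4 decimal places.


Compute individual utilizations (exact fractions):
  Task 1: C/T = 1/11 (approx. 0.0909)
  Task 2: C/T = 9/29 (approx. 0.3103)
Total utilization U = 1/11 + 9/29 = 128/319
Rounded to 4 decimal places: U = 0.4013
RM (Liu & Layland) bound for 2 tasks = 0.828427; compare with U = 128/319 (approx. 0.401254)
U <= bound, so schedulable by RM sufficient condition.

0.4013


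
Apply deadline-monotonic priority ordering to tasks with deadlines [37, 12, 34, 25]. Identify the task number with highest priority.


Sort tasks by relative deadline (ascending):
  Task 2: deadline = 12
  Task 4: deadline = 25
  Task 3: deadline = 34
  Task 1: deadline = 37
Priority order (highest first): [2, 4, 3, 1]
Highest priority task = 2

2


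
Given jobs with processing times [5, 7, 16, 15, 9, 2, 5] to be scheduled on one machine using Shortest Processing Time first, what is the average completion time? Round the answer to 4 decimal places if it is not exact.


Sort jobs by processing time (SPT order): [2, 5, 5, 7, 9, 15, 16]
Compute completion times sequentially:
  Job 1: processing = 2, completes at 2
  Job 2: processing = 5, completes at 7
  Job 3: processing = 5, completes at 12
  Job 4: processing = 7, completes at 19
  Job 5: processing = 9, completes at 28
  Job 6: processing = 15, completes at 43
  Job 7: processing = 16, completes at 59
Sum of completion times = 170
Average completion time = 170/7 = 24.2857

24.2857


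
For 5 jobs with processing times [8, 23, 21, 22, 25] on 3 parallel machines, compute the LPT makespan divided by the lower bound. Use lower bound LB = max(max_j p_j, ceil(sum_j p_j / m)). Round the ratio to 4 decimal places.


LPT order: [25, 23, 22, 21, 8]
Machine loads after assignment: [25, 31, 43]
LPT makespan = 43
Lower bound = max(max_job, ceil(total/3)) = max(25, 33) = 33
Ratio = 43 / 33 = 1.303

1.303


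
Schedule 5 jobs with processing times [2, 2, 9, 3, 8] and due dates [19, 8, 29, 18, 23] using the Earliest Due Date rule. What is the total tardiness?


Sort by due date (EDD order): [(2, 8), (3, 18), (2, 19), (8, 23), (9, 29)]
Compute completion times and tardiness:
  Job 1: p=2, d=8, C=2, tardiness=max(0,2-8)=0
  Job 2: p=3, d=18, C=5, tardiness=max(0,5-18)=0
  Job 3: p=2, d=19, C=7, tardiness=max(0,7-19)=0
  Job 4: p=8, d=23, C=15, tardiness=max(0,15-23)=0
  Job 5: p=9, d=29, C=24, tardiness=max(0,24-29)=0
Total tardiness = 0

0


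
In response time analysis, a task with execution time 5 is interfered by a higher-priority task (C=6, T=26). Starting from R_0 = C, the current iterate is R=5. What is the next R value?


R_next = C + ceil(R_prev / T_hp) * C_hp
ceil(5 / 26) = ceil(0.1923) = 1
Interference = 1 * 6 = 6
R_next = 5 + 6 = 11

11


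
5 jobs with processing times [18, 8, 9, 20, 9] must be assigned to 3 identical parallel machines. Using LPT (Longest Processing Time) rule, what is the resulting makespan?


Sort jobs in decreasing order (LPT): [20, 18, 9, 9, 8]
Assign each job to the least loaded machine:
  Machine 1: jobs [20], load = 20
  Machine 2: jobs [18, 8], load = 26
  Machine 3: jobs [9, 9], load = 18
Makespan = max load = 26

26


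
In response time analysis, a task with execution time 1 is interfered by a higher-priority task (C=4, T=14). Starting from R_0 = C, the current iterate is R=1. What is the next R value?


R_next = C + ceil(R_prev / T_hp) * C_hp
ceil(1 / 14) = ceil(0.0714) = 1
Interference = 1 * 4 = 4
R_next = 1 + 4 = 5

5


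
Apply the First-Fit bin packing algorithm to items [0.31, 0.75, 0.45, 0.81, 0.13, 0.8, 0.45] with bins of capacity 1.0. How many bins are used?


Place items sequentially using First-Fit:
  Item 0.31 -> new Bin 1
  Item 0.75 -> new Bin 2
  Item 0.45 -> Bin 1 (now 0.76)
  Item 0.81 -> new Bin 3
  Item 0.13 -> Bin 1 (now 0.89)
  Item 0.8 -> new Bin 4
  Item 0.45 -> new Bin 5
Total bins used = 5

5


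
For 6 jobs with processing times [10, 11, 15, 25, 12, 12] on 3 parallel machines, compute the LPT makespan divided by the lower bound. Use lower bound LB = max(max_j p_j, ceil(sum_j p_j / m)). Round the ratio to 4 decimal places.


LPT order: [25, 15, 12, 12, 11, 10]
Machine loads after assignment: [25, 26, 34]
LPT makespan = 34
Lower bound = max(max_job, ceil(total/3)) = max(25, 29) = 29
Ratio = 34 / 29 = 1.1724

1.1724


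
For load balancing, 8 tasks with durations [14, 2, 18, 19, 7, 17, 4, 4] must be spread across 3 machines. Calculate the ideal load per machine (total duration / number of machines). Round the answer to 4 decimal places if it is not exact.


Total processing time = 14 + 2 + 18 + 19 + 7 + 17 + 4 + 4 = 85
Number of machines = 3
Ideal balanced load = 85 / 3 = 28.3333

28.3333


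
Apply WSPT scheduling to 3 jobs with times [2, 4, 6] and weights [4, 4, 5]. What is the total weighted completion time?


Compute p/w ratios and sort ascending (WSPT): [(2, 4), (4, 4), (6, 5)]
Compute weighted completion times:
  Job (p=2,w=4): C=2, w*C=4*2=8
  Job (p=4,w=4): C=6, w*C=4*6=24
  Job (p=6,w=5): C=12, w*C=5*12=60
Total weighted completion time = 92

92


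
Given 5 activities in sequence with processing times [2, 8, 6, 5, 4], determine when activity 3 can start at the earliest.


Activity 3 starts after activities 1 through 2 complete.
Predecessor durations: [2, 8]
ES = 2 + 8 = 10

10


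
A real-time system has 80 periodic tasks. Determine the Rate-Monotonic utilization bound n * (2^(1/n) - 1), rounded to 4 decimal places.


Compute 2^(1/80) = 1.0087019838
Subtract 1: 1.0087019838 - 1 = 0.0087019838
Multiply by n: 80 * 0.0087019838 = 0.6961587040
Round to 4 dp: 0.6962

0.6962


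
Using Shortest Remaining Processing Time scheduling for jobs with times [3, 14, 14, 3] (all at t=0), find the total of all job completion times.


Since all jobs arrive at t=0, SRPT equals SPT ordering.
SPT order: [3, 3, 14, 14]
Completion times:
  Job 1: p=3, C=3
  Job 2: p=3, C=6
  Job 3: p=14, C=20
  Job 4: p=14, C=34
Total completion time = 3 + 6 + 20 + 34 = 63

63


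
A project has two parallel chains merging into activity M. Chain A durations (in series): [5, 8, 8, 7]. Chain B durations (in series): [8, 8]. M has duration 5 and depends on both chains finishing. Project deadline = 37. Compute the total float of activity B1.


Forward pass: ES(B1) = sum of predecessors on chain B = 0
EF = ES + duration = 0 + 8 = 8
Backward pass: LF(M) = deadline = 37; LS(M) = 37 - 5 = 32
LF(B1) = LS(M) - sum(successors on chain B) = 32 - 8 = 24
LS = LF - duration = 24 - 8 = 16
Total float = LS - ES = 16 - 0 = 16

16


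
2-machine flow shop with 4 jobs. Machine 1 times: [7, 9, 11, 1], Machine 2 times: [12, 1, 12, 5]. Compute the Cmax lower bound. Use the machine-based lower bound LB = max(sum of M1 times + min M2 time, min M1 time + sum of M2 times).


LB1 = sum(M1 times) + min(M2 times) = 28 + 1 = 29
LB2 = min(M1 times) + sum(M2 times) = 1 + 30 = 31
Lower bound = max(LB1, LB2) = max(29, 31) = 31

31


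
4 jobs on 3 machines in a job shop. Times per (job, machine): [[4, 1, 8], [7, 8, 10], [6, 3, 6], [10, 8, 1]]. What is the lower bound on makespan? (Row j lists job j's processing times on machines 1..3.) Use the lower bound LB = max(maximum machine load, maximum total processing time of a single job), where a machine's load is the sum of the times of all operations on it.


Machine loads:
  Machine 1: 4 + 7 + 6 + 10 = 27
  Machine 2: 1 + 8 + 3 + 8 = 20
  Machine 3: 8 + 10 + 6 + 1 = 25
Max machine load = 27
Job totals:
  Job 1: 13
  Job 2: 25
  Job 3: 15
  Job 4: 19
Max job total = 25
Lower bound = max(27, 25) = 27

27


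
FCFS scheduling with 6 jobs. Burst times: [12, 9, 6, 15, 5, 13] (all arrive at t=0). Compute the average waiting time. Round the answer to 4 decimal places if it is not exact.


FCFS order (as given): [12, 9, 6, 15, 5, 13]
Waiting times:
  Job 1: wait = 0
  Job 2: wait = 12
  Job 3: wait = 21
  Job 4: wait = 27
  Job 5: wait = 42
  Job 6: wait = 47
Sum of waiting times = 149
Average waiting time = 149/6 = 24.8333

24.8333
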